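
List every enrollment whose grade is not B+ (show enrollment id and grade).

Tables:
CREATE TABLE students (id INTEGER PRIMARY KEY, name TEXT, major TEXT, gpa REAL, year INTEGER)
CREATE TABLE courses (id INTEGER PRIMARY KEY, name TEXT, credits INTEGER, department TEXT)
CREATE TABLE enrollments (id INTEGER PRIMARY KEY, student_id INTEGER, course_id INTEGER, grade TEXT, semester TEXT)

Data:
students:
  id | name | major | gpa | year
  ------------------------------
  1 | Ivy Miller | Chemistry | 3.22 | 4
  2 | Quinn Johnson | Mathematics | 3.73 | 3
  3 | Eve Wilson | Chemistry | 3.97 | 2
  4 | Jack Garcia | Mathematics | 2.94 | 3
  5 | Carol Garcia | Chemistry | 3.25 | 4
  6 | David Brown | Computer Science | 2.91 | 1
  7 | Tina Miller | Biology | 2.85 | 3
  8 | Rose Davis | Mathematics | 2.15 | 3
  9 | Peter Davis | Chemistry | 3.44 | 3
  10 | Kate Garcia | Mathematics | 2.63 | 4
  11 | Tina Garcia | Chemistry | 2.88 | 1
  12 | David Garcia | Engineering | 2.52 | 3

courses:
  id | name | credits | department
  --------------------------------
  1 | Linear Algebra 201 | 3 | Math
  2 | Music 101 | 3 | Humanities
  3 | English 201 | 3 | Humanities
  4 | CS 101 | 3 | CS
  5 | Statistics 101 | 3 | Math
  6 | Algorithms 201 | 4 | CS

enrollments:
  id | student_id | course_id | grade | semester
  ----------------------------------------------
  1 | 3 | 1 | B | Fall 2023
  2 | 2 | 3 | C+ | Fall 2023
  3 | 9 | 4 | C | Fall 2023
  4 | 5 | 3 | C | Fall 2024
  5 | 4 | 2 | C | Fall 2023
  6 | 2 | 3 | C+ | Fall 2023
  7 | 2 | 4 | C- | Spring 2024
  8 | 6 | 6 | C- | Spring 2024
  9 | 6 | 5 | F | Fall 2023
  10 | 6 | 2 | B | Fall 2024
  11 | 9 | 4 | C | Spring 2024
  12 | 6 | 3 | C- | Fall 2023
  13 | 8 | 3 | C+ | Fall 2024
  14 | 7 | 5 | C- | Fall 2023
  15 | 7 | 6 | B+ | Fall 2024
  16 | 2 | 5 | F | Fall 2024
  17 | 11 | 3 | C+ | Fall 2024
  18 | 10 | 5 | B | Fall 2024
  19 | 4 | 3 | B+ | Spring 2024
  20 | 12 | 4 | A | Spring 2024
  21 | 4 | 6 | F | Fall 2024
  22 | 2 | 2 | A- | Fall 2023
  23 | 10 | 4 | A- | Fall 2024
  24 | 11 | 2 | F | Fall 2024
SELECT id, grade FROM enrollments WHERE grade <> 'B+'

Execution result:
id | grade
1 | B
2 | C+
3 | C
4 | C
5 | C
6 | C+
7 | C-
8 | C-
9 | F
10 | B
11 | C
12 | C-
13 | C+
14 | C-
16 | F
17 | C+
18 | B
20 | A
21 | F
22 | A-
23 | A-
24 | F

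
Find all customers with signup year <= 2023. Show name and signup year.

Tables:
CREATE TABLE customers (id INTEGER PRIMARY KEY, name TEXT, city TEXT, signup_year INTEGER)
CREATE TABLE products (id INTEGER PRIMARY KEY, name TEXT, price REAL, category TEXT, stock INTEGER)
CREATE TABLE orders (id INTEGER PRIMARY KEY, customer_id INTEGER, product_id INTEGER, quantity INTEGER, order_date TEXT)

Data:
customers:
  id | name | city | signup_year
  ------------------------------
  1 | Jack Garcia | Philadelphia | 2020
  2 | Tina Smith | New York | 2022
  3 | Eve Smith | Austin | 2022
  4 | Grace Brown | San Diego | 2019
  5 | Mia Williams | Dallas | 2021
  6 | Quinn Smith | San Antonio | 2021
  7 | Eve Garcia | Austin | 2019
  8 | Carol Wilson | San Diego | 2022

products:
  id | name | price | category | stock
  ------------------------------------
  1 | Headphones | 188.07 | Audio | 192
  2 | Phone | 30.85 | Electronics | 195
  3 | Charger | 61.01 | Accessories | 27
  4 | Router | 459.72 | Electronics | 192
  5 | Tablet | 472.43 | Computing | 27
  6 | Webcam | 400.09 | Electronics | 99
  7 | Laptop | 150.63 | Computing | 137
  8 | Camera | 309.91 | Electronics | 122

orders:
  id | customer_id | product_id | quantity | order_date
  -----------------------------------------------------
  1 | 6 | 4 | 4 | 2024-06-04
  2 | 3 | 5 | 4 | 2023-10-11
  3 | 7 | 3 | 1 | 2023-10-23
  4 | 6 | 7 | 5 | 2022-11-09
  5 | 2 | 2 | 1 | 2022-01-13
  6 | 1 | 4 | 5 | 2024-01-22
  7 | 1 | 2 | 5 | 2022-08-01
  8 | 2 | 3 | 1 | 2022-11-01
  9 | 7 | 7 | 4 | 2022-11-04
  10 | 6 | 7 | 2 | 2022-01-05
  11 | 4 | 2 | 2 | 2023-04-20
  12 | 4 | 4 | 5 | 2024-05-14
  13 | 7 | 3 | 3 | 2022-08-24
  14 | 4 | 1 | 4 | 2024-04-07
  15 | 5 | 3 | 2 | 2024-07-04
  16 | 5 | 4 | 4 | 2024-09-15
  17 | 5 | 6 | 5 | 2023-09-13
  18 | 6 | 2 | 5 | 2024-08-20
SELECT name, signup_year FROM customers WHERE signup_year <= 2023

Execution result:
name | signup_year
Jack Garcia | 2020
Tina Smith | 2022
Eve Smith | 2022
Grace Brown | 2019
Mia Williams | 2021
Quinn Smith | 2021
Eve Garcia | 2019
Carol Wilson | 2022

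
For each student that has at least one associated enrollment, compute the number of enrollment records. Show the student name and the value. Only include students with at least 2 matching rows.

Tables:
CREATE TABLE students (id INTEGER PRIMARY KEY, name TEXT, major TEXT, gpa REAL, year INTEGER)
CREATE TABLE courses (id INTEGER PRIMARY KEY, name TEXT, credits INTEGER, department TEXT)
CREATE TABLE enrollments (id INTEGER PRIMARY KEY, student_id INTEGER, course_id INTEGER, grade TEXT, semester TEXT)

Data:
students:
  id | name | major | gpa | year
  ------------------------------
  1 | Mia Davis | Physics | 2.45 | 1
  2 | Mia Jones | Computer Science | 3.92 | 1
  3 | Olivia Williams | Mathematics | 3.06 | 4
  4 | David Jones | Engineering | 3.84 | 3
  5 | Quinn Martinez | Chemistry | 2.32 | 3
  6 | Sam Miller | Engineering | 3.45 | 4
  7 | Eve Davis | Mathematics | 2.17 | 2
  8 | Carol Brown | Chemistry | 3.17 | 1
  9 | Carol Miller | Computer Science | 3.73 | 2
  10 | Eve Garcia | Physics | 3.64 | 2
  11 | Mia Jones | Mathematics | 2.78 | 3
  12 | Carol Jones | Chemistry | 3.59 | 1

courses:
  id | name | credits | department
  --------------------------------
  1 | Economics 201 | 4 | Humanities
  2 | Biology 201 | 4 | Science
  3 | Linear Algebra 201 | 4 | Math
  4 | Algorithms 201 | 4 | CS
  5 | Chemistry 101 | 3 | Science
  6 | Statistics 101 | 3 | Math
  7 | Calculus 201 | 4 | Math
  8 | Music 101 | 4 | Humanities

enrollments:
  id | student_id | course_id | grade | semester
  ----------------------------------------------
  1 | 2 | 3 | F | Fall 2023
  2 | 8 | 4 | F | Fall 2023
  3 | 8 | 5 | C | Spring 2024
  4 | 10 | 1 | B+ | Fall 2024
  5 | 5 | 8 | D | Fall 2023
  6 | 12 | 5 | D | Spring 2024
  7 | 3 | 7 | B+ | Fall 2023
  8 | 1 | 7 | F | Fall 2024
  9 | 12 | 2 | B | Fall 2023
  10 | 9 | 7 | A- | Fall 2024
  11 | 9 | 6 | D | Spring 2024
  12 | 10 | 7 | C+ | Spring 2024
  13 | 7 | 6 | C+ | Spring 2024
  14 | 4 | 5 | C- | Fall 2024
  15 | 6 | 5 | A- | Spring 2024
SELECT p.name, COUNT(*) AS n FROM enrollments c JOIN students p ON c.student_id = p.id GROUP BY p.id, p.name HAVING COUNT(*) >= 2

Execution result:
name | n
Carol Brown | 2
Carol Miller | 2
Eve Garcia | 2
Carol Jones | 2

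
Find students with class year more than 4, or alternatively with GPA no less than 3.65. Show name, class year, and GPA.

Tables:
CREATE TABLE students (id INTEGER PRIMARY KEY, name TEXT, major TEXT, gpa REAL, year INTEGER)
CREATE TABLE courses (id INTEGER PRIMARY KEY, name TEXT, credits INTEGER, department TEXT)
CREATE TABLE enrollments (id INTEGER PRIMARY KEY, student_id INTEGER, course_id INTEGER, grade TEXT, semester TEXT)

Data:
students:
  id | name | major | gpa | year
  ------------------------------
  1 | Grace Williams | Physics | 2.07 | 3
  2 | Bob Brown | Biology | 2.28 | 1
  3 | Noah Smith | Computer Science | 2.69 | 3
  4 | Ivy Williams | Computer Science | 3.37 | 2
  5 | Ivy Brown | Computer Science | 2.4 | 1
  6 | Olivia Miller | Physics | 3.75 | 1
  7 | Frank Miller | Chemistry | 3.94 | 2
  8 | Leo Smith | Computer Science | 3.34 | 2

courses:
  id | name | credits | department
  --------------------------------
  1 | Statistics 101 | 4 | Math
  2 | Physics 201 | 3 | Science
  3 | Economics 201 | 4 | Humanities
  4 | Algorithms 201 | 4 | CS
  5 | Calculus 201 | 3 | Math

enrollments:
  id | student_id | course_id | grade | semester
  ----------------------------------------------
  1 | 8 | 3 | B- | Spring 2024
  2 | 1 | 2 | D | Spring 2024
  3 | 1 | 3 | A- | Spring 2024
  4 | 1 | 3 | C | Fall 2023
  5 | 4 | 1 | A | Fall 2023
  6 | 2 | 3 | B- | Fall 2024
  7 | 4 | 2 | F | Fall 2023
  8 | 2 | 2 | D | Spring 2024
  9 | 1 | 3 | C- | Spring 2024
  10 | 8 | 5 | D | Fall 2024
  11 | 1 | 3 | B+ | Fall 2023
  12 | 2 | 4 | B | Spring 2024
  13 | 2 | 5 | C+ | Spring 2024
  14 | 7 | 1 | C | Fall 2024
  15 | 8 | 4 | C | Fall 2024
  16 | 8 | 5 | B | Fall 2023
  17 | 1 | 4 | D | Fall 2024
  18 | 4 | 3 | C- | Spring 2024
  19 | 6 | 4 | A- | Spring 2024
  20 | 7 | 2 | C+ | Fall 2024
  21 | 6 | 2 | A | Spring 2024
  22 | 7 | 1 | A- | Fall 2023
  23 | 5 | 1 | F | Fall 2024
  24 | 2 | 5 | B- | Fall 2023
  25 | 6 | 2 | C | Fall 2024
SELECT name, year, gpa FROM students WHERE year > 4 OR gpa >= 3.65

Execution result:
name | year | gpa
Olivia Miller | 1 | 3.75
Frank Miller | 2 | 3.94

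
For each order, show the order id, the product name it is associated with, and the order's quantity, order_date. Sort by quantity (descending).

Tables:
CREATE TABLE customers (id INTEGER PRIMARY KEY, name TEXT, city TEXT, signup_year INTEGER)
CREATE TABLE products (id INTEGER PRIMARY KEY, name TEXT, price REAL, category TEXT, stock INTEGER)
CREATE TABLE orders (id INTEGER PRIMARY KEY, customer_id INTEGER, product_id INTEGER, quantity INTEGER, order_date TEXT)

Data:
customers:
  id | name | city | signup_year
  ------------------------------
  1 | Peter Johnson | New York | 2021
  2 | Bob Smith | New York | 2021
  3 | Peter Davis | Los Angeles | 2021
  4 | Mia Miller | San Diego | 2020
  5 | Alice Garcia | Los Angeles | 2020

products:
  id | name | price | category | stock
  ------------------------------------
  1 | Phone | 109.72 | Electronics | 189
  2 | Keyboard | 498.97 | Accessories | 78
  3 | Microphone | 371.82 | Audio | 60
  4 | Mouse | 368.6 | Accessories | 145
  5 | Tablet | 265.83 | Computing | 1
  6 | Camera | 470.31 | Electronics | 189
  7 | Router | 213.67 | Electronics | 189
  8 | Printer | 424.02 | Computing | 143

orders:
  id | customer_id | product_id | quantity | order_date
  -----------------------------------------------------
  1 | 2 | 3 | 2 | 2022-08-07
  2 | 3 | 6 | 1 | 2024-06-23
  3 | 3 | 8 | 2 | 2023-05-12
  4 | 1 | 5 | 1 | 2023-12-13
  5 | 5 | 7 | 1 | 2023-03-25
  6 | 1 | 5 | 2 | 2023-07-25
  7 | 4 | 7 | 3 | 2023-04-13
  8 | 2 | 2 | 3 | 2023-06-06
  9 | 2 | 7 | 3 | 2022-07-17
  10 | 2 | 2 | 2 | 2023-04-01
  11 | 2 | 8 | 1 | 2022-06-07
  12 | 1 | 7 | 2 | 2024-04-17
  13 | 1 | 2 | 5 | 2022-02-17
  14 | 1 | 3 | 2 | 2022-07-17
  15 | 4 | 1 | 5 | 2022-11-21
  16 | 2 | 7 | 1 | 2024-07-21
SELECT c.id, p.name AS product, c.quantity, c.order_date FROM orders c JOIN products p ON c.product_id = p.id ORDER BY c.quantity DESC

Execution result:
id | product | quantity | order_date
13 | Keyboard | 5 | 2022-02-17
15 | Phone | 5 | 2022-11-21
7 | Router | 3 | 2023-04-13
8 | Keyboard | 3 | 2023-06-06
9 | Router | 3 | 2022-07-17
1 | Microphone | 2 | 2022-08-07
3 | Printer | 2 | 2023-05-12
6 | Tablet | 2 | 2023-07-25
10 | Keyboard | 2 | 2023-04-01
12 | Router | 2 | 2024-04-17
14 | Microphone | 2 | 2022-07-17
2 | Camera | 1 | 2024-06-23
4 | Tablet | 1 | 2023-12-13
5 | Router | 1 | 2023-03-25
11 | Printer | 1 | 2022-06-07
16 | Router | 1 | 2024-07-21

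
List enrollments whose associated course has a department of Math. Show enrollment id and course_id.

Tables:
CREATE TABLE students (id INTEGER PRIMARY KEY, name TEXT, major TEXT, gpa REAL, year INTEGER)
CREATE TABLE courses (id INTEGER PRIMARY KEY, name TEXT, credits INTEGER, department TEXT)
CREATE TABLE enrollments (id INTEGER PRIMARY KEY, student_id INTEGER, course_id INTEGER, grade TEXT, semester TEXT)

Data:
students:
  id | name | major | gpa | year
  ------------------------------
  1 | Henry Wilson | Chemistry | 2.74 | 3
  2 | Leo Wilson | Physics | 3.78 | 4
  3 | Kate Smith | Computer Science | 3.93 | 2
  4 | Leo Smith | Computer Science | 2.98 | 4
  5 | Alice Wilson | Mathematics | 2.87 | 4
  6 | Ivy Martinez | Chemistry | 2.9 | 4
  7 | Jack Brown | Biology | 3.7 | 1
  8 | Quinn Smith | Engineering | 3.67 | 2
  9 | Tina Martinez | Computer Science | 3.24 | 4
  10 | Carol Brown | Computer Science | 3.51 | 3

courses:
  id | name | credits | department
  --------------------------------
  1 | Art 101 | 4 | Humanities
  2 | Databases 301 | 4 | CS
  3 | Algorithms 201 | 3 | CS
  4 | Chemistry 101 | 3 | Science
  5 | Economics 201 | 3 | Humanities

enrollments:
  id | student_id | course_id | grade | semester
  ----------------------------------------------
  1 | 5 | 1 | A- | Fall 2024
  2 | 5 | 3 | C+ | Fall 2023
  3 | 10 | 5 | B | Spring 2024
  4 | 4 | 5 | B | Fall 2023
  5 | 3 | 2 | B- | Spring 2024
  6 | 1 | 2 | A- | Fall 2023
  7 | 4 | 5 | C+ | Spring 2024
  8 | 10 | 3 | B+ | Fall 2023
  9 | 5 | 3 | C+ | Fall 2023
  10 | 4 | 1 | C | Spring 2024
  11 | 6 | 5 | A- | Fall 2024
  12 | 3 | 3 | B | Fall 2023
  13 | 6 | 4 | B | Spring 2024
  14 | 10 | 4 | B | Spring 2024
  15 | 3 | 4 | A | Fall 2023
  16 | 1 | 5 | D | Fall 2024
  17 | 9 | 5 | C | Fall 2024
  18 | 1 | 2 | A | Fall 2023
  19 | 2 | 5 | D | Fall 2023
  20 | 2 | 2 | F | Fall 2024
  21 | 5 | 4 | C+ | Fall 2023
SELECT id, course_id FROM enrollments WHERE course_id IN (SELECT id FROM courses WHERE department = 'Math')

Execution result:
(no rows)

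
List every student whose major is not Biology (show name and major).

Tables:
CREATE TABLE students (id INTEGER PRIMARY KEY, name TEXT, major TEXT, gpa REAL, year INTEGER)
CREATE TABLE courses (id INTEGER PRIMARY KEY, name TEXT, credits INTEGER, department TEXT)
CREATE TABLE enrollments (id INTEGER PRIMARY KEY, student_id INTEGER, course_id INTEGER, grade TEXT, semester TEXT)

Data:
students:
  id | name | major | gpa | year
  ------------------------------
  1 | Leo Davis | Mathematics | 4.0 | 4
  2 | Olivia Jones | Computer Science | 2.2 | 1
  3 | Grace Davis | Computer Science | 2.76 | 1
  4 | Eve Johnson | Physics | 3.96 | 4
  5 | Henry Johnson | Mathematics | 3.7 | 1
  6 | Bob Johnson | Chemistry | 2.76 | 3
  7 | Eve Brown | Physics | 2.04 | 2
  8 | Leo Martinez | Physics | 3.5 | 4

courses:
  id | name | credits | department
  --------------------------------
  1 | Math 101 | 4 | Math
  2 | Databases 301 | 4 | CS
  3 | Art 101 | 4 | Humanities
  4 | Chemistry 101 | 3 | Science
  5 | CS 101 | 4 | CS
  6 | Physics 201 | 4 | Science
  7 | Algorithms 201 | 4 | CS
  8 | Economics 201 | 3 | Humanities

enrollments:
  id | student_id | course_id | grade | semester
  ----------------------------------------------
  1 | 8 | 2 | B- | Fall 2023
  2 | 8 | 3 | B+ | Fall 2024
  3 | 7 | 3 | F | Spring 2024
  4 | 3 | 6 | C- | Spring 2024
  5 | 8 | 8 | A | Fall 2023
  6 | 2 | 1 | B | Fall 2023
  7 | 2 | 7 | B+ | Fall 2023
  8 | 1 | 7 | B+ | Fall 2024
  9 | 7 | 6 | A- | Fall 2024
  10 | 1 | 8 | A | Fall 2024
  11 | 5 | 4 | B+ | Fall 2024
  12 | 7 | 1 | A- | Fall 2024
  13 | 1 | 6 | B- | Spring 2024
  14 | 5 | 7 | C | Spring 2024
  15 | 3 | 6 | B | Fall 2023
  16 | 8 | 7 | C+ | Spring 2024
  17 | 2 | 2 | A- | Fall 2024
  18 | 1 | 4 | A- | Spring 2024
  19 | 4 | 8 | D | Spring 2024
SELECT name, major FROM students WHERE major <> 'Biology'

Execution result:
name | major
Leo Davis | Mathematics
Olivia Jones | Computer Science
Grace Davis | Computer Science
Eve Johnson | Physics
Henry Johnson | Mathematics
Bob Johnson | Chemistry
Eve Brown | Physics
Leo Martinez | Physics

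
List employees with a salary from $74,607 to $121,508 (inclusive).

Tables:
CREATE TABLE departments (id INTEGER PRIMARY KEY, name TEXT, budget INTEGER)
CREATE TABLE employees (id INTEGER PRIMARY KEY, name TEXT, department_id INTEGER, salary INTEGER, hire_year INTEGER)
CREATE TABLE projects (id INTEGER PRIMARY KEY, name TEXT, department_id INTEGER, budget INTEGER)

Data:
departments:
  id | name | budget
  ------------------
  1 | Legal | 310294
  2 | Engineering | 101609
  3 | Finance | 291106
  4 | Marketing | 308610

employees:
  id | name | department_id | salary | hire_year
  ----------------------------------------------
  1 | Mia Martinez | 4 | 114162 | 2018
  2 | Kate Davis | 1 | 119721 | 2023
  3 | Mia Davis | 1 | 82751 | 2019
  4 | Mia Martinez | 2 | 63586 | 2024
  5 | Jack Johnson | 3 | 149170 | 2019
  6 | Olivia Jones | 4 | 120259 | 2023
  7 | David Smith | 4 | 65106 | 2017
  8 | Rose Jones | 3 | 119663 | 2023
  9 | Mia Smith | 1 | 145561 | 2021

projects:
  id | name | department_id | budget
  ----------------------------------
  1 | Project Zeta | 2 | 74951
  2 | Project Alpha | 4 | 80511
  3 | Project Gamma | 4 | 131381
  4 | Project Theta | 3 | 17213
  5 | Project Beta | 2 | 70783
SELECT name, salary FROM employees WHERE salary BETWEEN 74607 AND 121508

Execution result:
name | salary
Mia Martinez | 114162
Kate Davis | 119721
Mia Davis | 82751
Olivia Jones | 120259
Rose Jones | 119663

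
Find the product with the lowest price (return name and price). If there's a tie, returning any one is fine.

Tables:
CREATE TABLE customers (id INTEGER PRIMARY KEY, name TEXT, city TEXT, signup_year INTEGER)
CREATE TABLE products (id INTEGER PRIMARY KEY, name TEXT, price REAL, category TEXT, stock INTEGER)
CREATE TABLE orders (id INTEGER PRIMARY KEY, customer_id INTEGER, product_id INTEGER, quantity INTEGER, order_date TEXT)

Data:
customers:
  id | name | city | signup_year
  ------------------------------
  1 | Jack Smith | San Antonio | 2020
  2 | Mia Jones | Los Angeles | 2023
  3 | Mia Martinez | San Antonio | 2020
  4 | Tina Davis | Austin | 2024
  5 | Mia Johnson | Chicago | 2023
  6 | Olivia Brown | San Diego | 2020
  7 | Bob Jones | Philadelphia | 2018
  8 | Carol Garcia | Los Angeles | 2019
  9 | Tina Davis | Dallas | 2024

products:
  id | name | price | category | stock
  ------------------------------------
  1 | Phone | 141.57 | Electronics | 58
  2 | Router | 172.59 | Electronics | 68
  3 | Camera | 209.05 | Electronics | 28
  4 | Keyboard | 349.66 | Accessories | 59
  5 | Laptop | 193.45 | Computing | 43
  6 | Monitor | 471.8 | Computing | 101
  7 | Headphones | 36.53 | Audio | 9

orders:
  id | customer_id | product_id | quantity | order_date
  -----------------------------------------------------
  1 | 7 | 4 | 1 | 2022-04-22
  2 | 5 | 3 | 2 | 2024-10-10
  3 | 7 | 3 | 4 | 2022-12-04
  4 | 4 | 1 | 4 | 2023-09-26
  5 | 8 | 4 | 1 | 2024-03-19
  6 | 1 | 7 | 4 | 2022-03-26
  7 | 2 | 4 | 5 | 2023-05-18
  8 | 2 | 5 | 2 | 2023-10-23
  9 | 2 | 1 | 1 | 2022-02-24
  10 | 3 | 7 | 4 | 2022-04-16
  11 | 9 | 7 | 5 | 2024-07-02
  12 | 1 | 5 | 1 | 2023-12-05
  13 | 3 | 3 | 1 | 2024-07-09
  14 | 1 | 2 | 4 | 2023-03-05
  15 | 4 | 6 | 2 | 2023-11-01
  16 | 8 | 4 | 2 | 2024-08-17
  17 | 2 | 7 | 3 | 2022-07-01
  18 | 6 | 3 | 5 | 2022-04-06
SELECT name, price FROM products ORDER BY price ASC LIMIT 1

Execution result:
name | price
Headphones | 36.53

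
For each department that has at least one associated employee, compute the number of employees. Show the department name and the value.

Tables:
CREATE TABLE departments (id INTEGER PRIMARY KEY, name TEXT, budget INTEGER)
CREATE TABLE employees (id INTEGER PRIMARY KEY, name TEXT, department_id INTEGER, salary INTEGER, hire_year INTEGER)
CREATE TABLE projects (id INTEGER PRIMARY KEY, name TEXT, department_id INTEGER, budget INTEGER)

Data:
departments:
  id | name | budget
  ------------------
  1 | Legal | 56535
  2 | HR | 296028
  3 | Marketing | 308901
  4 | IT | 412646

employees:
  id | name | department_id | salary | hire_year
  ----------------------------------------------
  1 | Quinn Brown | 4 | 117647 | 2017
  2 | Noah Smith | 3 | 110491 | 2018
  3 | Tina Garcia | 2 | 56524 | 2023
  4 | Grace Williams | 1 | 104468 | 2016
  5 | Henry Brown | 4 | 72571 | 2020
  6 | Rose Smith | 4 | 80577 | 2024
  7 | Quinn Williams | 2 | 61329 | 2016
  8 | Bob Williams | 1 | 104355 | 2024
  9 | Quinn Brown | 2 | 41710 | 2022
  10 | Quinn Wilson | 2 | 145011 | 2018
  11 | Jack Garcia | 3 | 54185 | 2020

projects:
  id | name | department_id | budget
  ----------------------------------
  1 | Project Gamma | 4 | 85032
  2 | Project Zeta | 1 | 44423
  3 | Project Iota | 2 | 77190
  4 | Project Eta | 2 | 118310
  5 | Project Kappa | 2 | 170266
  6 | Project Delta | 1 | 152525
SELECT p.name, COUNT(*) AS n FROM employees c JOIN departments p ON c.department_id = p.id GROUP BY p.id, p.name

Execution result:
name | n
Legal | 2
HR | 4
Marketing | 2
IT | 3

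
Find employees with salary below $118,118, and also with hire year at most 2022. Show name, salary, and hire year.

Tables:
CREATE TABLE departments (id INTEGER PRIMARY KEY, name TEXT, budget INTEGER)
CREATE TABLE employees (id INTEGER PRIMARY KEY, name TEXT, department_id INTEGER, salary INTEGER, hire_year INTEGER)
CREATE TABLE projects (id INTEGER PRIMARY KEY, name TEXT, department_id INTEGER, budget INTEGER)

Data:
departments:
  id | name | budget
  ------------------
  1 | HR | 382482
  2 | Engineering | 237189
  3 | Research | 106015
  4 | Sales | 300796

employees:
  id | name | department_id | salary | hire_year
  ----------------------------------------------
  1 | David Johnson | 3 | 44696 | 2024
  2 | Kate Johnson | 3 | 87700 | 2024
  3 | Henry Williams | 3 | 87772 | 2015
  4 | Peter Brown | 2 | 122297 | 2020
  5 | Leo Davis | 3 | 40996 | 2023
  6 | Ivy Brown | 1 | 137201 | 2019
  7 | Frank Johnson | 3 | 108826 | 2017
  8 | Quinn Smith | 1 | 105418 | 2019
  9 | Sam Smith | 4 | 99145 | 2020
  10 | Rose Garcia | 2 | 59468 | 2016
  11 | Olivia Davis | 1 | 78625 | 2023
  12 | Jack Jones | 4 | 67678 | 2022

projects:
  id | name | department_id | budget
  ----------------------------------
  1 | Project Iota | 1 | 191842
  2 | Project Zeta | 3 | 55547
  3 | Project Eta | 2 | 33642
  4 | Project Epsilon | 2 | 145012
SELECT name, salary, hire_year FROM employees WHERE salary < 118118 AND hire_year <= 2022

Execution result:
name | salary | hire_year
Henry Williams | 87772 | 2015
Frank Johnson | 108826 | 2017
Quinn Smith | 105418 | 2019
Sam Smith | 99145 | 2020
Rose Garcia | 59468 | 2016
Jack Jones | 67678 | 2022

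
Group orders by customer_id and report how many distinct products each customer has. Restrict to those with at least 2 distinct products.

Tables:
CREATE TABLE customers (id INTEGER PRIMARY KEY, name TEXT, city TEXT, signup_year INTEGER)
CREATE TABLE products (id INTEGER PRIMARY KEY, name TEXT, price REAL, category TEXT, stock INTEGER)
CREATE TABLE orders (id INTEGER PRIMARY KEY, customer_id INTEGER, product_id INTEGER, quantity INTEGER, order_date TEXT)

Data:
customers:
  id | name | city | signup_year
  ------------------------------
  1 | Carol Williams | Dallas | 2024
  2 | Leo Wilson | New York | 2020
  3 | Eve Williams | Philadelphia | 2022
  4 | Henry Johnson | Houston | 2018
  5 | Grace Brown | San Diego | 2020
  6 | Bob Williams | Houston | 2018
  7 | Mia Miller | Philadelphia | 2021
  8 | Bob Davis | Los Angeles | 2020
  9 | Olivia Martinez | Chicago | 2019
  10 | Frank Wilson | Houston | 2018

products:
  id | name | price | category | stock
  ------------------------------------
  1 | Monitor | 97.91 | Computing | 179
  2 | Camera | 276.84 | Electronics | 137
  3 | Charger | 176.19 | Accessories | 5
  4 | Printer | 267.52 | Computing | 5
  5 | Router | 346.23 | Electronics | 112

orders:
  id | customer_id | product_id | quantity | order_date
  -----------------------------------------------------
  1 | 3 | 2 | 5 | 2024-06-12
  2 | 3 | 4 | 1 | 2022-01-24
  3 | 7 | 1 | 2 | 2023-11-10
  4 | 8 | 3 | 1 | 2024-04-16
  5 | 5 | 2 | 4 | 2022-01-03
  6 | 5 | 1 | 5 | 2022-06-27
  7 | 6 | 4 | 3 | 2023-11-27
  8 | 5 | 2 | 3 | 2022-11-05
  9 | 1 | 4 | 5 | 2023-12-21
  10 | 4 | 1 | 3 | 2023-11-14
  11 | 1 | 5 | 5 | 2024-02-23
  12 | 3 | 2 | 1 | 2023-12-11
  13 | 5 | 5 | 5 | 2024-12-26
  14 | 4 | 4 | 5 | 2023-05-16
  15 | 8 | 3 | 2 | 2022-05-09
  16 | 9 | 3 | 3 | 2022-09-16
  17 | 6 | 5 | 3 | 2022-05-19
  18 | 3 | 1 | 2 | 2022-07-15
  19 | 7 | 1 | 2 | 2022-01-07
SELECT customer_id, COUNT(DISTINCT product_id) AS distinct_product_count FROM orders GROUP BY customer_id HAVING COUNT(DISTINCT product_id) >= 2

Execution result:
customer_id | distinct_product_count
1 | 2
3 | 3
4 | 2
5 | 3
6 | 2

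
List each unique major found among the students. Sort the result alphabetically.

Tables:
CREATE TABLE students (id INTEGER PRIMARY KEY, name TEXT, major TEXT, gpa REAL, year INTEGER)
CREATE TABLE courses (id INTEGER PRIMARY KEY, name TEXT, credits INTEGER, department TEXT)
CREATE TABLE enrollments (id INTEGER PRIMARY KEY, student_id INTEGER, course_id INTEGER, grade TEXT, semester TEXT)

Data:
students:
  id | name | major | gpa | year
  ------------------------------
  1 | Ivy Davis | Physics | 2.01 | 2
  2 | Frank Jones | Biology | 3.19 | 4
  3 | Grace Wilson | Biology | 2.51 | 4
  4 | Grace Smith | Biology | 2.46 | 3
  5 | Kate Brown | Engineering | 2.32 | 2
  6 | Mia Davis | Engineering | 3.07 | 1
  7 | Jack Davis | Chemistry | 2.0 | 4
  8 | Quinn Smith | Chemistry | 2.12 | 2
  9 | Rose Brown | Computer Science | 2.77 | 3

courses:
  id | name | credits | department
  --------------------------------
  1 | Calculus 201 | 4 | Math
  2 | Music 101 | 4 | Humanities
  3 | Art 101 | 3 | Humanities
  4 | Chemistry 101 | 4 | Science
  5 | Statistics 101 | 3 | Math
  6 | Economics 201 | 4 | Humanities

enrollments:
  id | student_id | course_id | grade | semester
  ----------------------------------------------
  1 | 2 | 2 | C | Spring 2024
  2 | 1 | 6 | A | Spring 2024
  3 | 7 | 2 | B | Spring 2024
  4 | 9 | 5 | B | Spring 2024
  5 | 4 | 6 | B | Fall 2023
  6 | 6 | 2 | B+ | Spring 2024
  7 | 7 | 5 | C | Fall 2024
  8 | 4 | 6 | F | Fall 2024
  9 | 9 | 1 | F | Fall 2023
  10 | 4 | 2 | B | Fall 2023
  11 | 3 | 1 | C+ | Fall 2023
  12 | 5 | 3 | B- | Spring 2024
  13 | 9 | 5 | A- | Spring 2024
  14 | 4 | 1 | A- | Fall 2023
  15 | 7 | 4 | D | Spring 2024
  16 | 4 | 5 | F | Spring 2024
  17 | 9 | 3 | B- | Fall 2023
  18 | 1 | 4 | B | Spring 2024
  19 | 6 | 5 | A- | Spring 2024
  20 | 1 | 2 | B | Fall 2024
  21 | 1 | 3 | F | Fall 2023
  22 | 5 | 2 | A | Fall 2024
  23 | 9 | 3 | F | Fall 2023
SELECT DISTINCT major FROM students ORDER BY major

Execution result:
major
Biology
Chemistry
Computer Science
Engineering
Physics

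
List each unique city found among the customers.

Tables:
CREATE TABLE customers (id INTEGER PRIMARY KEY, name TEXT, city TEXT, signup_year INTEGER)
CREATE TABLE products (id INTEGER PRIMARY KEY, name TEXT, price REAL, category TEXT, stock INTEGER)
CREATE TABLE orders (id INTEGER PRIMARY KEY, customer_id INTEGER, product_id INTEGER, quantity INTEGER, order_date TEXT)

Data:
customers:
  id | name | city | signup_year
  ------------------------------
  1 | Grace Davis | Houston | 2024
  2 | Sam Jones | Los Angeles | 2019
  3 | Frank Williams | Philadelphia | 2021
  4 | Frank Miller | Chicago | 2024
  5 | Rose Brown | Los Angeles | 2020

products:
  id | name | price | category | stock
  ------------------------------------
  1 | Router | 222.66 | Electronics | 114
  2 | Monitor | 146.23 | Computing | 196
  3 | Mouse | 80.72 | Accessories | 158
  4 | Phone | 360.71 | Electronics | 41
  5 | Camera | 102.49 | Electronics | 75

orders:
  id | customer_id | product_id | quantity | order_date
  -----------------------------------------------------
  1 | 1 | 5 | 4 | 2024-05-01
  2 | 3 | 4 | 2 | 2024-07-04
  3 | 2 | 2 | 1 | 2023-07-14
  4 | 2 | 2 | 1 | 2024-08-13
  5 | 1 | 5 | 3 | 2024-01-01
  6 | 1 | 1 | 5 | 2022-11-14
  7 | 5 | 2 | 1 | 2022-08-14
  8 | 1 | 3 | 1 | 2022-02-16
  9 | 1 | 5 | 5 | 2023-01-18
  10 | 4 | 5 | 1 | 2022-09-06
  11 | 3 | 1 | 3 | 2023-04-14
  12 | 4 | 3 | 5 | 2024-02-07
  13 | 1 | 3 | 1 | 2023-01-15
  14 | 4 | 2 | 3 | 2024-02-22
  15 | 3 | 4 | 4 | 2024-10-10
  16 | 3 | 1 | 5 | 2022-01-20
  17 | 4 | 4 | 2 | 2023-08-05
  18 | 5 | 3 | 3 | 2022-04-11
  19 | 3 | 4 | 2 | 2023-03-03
SELECT DISTINCT city FROM customers

Execution result:
city
Houston
Los Angeles
Philadelphia
Chicago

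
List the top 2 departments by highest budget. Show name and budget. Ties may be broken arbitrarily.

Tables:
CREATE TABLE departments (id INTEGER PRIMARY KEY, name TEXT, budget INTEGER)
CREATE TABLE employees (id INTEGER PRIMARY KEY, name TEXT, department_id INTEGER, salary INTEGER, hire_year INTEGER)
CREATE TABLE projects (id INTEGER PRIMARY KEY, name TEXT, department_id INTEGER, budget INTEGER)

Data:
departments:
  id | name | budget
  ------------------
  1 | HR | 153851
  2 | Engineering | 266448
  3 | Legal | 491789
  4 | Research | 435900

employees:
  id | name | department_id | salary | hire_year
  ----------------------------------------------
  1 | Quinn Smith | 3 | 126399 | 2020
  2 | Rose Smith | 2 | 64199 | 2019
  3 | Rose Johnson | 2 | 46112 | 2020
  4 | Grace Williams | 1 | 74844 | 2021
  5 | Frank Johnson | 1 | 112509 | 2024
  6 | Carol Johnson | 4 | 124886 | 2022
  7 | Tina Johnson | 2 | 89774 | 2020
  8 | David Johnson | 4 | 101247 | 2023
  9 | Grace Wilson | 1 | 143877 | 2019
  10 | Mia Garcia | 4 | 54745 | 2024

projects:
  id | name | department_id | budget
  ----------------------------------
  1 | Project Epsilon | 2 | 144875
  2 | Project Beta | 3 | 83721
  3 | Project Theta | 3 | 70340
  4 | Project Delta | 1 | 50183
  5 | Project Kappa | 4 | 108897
SELECT name, budget FROM departments ORDER BY budget DESC LIMIT 2

Execution result:
name | budget
Legal | 491789
Research | 435900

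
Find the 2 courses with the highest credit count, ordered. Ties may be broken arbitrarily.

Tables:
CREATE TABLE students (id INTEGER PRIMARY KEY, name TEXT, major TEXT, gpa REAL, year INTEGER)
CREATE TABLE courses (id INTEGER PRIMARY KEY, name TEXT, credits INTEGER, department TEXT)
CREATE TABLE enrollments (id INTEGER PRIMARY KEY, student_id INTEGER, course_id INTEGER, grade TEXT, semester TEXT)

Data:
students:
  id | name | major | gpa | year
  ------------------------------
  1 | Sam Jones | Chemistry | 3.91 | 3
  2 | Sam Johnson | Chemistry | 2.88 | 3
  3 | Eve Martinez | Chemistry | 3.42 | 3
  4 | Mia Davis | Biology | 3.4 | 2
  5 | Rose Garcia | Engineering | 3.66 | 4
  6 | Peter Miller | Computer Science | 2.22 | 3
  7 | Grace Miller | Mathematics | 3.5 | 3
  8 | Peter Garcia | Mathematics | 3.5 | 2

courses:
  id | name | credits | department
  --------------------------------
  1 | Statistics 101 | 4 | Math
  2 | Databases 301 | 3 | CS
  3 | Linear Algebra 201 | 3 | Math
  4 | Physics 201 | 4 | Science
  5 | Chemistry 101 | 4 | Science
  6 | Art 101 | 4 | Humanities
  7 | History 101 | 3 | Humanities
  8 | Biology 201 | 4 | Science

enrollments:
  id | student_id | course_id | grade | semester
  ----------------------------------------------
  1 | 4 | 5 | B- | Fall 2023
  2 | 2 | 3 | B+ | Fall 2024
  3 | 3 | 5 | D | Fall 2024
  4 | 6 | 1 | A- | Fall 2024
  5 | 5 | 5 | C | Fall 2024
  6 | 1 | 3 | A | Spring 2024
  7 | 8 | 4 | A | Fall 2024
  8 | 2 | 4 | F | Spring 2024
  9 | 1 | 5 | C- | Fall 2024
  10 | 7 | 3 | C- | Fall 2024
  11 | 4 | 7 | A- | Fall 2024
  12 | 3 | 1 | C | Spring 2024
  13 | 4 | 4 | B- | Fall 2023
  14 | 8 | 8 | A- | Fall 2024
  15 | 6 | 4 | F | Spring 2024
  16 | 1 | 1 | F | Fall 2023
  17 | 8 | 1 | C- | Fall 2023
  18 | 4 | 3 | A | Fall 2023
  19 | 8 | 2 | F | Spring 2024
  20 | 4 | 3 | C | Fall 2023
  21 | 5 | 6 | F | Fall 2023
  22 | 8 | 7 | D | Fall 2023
SELECT name, credits FROM courses ORDER BY credits DESC LIMIT 2

Execution result:
name | credits
Statistics 101 | 4
Physics 201 | 4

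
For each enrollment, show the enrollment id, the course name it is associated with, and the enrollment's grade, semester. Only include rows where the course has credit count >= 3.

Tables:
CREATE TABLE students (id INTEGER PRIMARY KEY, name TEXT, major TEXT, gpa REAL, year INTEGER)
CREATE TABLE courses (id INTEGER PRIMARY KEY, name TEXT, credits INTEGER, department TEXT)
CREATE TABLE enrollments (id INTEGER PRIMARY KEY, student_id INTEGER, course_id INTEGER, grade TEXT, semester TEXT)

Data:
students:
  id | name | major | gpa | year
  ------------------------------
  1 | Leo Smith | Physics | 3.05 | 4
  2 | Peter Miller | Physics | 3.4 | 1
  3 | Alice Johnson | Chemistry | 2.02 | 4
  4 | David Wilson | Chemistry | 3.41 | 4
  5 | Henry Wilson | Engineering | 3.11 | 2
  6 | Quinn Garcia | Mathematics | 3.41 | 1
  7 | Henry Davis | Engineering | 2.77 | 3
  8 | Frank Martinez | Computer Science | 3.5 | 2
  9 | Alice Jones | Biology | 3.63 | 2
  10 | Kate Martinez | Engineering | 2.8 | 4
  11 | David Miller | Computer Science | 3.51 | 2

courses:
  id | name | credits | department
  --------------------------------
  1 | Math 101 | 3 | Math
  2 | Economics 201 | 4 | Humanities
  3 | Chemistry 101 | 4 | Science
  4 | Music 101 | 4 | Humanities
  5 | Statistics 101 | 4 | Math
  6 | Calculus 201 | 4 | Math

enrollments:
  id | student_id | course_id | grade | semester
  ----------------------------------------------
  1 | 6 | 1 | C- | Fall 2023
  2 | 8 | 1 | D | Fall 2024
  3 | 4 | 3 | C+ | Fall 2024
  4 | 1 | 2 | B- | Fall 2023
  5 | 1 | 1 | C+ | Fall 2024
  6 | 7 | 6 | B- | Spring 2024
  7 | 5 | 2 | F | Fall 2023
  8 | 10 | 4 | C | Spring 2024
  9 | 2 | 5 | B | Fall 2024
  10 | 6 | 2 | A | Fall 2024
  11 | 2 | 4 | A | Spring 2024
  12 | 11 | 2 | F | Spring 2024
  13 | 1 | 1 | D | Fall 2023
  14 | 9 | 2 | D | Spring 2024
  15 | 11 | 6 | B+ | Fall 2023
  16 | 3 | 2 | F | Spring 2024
SELECT c.id, p.name AS course, c.grade, c.semester FROM enrollments c JOIN courses p ON c.course_id = p.id WHERE p.credits >= 3

Execution result:
id | course | grade | semester
1 | Math 101 | C- | Fall 2023
2 | Math 101 | D | Fall 2024
3 | Chemistry 101 | C+ | Fall 2024
4 | Economics 201 | B- | Fall 2023
5 | Math 101 | C+ | Fall 2024
6 | Calculus 201 | B- | Spring 2024
7 | Economics 201 | F | Fall 2023
8 | Music 101 | C | Spring 2024
9 | Statistics 101 | B | Fall 2024
10 | Economics 201 | A | Fall 2024
11 | Music 101 | A | Spring 2024
12 | Economics 201 | F | Spring 2024
13 | Math 101 | D | Fall 2023
14 | Economics 201 | D | Spring 2024
15 | Calculus 201 | B+ | Fall 2023
16 | Economics 201 | F | Spring 2024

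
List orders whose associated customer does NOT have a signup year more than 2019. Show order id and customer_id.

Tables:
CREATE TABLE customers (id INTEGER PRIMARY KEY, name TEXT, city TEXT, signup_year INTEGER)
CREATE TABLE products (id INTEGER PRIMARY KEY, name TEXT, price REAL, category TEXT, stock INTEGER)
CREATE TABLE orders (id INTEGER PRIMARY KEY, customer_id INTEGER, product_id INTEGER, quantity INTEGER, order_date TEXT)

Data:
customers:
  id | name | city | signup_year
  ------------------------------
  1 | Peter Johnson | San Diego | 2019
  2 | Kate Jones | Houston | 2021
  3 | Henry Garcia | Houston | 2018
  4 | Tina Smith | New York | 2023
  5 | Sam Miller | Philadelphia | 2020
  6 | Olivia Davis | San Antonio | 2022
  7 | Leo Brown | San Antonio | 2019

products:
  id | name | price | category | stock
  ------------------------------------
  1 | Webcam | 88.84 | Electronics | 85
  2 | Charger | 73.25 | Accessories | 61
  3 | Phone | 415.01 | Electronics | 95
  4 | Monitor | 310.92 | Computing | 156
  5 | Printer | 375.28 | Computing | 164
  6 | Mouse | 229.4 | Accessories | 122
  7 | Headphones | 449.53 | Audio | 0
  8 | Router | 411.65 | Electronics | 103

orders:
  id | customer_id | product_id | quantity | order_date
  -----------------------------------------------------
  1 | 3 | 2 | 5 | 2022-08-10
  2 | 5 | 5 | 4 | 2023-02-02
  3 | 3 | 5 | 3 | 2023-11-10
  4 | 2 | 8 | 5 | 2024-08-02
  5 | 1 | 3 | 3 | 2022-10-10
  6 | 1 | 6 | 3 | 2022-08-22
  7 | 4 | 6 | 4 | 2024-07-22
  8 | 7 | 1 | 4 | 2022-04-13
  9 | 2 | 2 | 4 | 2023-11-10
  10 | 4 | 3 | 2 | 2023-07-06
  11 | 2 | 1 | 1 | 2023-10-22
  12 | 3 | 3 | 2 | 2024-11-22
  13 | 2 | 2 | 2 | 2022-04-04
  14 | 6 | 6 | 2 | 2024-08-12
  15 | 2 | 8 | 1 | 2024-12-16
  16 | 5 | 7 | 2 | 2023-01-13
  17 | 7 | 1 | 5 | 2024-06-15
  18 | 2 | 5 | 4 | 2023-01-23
SELECT id, customer_id FROM orders WHERE customer_id NOT IN (SELECT id FROM customers WHERE signup_year > 2019)

Execution result:
id | customer_id
1 | 3
3 | 3
5 | 1
6 | 1
8 | 7
12 | 3
17 | 7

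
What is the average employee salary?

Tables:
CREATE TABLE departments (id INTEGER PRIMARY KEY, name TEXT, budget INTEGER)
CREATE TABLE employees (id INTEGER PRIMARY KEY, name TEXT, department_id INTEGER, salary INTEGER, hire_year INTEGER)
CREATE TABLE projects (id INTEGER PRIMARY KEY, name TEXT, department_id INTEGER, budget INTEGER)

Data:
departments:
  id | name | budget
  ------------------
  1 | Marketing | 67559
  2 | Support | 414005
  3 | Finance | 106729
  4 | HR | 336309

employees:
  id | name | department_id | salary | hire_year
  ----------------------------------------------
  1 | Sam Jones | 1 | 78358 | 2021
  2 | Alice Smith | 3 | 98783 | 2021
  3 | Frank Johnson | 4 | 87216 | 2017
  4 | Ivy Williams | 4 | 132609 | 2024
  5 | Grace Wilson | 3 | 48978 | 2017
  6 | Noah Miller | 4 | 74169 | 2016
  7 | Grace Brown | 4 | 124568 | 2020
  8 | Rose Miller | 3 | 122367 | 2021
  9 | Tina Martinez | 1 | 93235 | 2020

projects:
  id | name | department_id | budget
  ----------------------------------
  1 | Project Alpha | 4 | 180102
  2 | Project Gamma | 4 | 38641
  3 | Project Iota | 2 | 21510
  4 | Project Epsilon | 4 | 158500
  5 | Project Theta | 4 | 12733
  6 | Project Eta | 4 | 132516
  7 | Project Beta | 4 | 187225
SELECT AVG(salary) FROM employees

Execution result:
95587.00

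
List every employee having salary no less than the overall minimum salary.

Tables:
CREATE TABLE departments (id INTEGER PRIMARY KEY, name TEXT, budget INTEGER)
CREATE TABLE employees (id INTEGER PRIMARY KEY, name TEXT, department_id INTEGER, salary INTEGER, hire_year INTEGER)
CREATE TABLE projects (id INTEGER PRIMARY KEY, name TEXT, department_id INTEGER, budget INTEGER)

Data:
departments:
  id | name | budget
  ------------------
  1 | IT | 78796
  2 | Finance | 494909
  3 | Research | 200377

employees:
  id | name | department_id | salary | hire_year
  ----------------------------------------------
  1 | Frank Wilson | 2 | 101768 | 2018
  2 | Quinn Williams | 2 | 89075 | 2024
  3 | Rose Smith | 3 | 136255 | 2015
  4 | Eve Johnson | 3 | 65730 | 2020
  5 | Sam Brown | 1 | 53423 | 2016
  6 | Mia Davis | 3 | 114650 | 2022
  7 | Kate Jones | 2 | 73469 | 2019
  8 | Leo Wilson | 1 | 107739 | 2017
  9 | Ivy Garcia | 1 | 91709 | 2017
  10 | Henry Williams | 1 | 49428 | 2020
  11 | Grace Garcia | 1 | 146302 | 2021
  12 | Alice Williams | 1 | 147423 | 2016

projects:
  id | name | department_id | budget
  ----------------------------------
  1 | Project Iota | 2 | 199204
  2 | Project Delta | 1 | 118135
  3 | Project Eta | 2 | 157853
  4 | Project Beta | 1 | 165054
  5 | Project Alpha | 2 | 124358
SELECT name, salary FROM employees WHERE salary >= (SELECT MIN(salary) FROM employees)

Execution result:
name | salary
Frank Wilson | 101768
Quinn Williams | 89075
Rose Smith | 136255
Eve Johnson | 65730
Sam Brown | 53423
Mia Davis | 114650
Kate Jones | 73469
Leo Wilson | 107739
Ivy Garcia | 91709
Henry Williams | 49428
Grace Garcia | 146302
Alice Williams | 147423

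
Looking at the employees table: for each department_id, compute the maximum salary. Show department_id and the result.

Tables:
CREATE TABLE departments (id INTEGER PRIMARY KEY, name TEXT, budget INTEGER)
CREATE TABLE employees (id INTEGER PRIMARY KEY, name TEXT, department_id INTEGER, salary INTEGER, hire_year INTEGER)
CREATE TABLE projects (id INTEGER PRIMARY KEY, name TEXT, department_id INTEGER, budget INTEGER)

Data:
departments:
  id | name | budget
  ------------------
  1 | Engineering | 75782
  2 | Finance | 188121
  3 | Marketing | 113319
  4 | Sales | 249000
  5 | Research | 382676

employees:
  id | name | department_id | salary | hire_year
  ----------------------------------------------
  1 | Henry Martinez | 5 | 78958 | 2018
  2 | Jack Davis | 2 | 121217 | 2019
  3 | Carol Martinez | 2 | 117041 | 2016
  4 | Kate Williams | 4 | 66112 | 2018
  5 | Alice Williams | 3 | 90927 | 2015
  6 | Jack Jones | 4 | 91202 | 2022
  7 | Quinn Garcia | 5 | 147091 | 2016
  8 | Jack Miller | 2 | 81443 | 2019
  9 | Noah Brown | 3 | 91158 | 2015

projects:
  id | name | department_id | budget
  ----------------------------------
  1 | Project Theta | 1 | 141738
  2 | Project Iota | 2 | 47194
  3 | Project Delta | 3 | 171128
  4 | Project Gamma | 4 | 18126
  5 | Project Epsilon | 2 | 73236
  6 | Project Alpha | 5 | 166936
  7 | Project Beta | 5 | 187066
SELECT department_id, MAX(salary) AS max_salary FROM employees GROUP BY department_id

Execution result:
department_id | max_salary
2 | 121217
3 | 91158
4 | 91202
5 | 147091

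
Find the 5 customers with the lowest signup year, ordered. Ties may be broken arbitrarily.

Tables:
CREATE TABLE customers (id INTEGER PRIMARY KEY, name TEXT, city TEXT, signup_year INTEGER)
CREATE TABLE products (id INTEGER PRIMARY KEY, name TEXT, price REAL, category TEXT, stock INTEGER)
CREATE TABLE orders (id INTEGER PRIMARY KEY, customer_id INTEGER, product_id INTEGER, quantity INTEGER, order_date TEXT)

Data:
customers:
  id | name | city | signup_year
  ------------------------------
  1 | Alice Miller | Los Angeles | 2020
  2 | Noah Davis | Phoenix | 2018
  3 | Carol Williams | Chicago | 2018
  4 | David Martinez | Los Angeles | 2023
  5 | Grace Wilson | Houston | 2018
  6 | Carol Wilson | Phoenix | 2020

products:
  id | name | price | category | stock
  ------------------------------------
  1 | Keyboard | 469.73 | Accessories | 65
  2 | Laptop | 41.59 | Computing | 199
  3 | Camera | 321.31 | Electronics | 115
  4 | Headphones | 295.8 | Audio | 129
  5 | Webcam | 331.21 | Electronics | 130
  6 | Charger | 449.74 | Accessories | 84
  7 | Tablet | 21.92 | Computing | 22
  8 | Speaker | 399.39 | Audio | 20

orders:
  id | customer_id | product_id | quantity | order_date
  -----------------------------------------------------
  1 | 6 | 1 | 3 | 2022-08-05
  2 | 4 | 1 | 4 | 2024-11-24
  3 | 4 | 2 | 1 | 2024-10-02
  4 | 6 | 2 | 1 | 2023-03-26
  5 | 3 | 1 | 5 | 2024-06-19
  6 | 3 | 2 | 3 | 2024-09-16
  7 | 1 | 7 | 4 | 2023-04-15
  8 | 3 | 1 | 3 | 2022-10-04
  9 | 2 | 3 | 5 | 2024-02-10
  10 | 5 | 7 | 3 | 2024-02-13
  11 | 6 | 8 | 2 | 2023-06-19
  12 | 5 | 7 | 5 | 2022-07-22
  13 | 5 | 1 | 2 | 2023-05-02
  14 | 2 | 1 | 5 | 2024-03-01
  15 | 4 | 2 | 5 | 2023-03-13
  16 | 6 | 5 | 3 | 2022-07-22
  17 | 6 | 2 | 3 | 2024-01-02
SELECT name, signup_year FROM customers ORDER BY signup_year ASC LIMIT 5

Execution result:
name | signup_year
Noah Davis | 2018
Carol Williams | 2018
Grace Wilson | 2018
Alice Miller | 2020
Carol Wilson | 2020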